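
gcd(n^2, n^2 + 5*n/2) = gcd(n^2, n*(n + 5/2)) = n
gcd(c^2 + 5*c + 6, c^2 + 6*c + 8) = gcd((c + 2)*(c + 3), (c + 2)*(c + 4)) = c + 2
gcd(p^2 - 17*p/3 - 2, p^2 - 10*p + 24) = p - 6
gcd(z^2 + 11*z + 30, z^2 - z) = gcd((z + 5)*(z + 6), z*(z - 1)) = 1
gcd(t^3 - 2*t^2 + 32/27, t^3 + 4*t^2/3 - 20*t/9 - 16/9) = t^2 - 2*t/3 - 8/9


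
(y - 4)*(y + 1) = y^2 - 3*y - 4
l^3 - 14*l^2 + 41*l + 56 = (l - 8)*(l - 7)*(l + 1)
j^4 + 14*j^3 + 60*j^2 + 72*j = j*(j + 2)*(j + 6)^2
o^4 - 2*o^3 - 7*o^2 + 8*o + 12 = (o - 3)*(o - 2)*(o + 1)*(o + 2)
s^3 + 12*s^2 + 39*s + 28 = (s + 1)*(s + 4)*(s + 7)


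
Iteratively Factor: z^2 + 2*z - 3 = (z - 1)*(z + 3)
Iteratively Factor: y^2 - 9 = (y + 3)*(y - 3)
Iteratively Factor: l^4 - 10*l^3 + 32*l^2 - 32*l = (l - 4)*(l^3 - 6*l^2 + 8*l) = (l - 4)^2*(l^2 - 2*l) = l*(l - 4)^2*(l - 2)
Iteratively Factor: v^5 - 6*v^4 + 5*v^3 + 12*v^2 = (v - 3)*(v^4 - 3*v^3 - 4*v^2) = (v - 3)*(v + 1)*(v^3 - 4*v^2) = (v - 4)*(v - 3)*(v + 1)*(v^2) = v*(v - 4)*(v - 3)*(v + 1)*(v)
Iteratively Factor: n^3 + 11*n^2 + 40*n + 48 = (n + 3)*(n^2 + 8*n + 16) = (n + 3)*(n + 4)*(n + 4)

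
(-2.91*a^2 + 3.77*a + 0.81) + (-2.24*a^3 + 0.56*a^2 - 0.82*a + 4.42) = -2.24*a^3 - 2.35*a^2 + 2.95*a + 5.23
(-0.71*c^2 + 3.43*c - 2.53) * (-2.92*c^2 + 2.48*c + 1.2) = 2.0732*c^4 - 11.7764*c^3 + 15.042*c^2 - 2.1584*c - 3.036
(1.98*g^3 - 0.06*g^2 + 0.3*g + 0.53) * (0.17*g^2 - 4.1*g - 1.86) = 0.3366*g^5 - 8.1282*g^4 - 3.3858*g^3 - 1.0283*g^2 - 2.731*g - 0.9858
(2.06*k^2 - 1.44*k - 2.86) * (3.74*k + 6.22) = 7.7044*k^3 + 7.4276*k^2 - 19.6532*k - 17.7892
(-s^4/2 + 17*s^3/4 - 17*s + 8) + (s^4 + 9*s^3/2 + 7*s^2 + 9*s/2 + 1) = s^4/2 + 35*s^3/4 + 7*s^2 - 25*s/2 + 9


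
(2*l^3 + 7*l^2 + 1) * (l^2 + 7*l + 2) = 2*l^5 + 21*l^4 + 53*l^3 + 15*l^2 + 7*l + 2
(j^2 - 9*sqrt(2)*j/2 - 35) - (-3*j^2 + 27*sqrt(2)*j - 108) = 4*j^2 - 63*sqrt(2)*j/2 + 73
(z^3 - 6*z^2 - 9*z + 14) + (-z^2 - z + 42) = z^3 - 7*z^2 - 10*z + 56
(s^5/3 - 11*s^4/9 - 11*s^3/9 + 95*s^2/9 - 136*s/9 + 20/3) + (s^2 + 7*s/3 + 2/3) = s^5/3 - 11*s^4/9 - 11*s^3/9 + 104*s^2/9 - 115*s/9 + 22/3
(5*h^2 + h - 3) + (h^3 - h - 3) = h^3 + 5*h^2 - 6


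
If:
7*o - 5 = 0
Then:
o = 5/7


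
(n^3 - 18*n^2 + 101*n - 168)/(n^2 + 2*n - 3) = (n^3 - 18*n^2 + 101*n - 168)/(n^2 + 2*n - 3)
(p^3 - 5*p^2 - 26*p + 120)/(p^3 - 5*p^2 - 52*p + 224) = (p^2 - p - 30)/(p^2 - p - 56)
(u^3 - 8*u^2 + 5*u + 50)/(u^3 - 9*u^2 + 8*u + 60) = (u - 5)/(u - 6)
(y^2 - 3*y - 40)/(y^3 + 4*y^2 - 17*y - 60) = (y - 8)/(y^2 - y - 12)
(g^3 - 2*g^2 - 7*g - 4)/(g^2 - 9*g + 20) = (g^2 + 2*g + 1)/(g - 5)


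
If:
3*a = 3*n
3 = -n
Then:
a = -3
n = -3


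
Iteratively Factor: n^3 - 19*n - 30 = (n + 2)*(n^2 - 2*n - 15) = (n + 2)*(n + 3)*(n - 5)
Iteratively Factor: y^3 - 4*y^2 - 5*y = (y - 5)*(y^2 + y) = y*(y - 5)*(y + 1)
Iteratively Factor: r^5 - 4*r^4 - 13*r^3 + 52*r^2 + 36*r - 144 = (r - 3)*(r^4 - r^3 - 16*r^2 + 4*r + 48) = (r - 3)*(r - 2)*(r^3 + r^2 - 14*r - 24) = (r - 3)*(r - 2)*(r + 2)*(r^2 - r - 12) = (r - 4)*(r - 3)*(r - 2)*(r + 2)*(r + 3)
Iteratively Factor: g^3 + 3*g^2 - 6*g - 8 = (g - 2)*(g^2 + 5*g + 4) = (g - 2)*(g + 4)*(g + 1)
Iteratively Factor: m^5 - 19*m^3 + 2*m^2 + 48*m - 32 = (m - 4)*(m^4 + 4*m^3 - 3*m^2 - 10*m + 8) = (m - 4)*(m + 4)*(m^3 - 3*m + 2) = (m - 4)*(m - 1)*(m + 4)*(m^2 + m - 2) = (m - 4)*(m - 1)*(m + 2)*(m + 4)*(m - 1)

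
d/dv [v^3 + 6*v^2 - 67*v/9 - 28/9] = 3*v^2 + 12*v - 67/9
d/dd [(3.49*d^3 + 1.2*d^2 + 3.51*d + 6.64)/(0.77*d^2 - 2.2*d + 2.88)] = (2.6873*d^4 - 15.356*d^3 + 24.8109*d^2 - 3.3136*d + 24.7168)/(0.5929*d^4 - 3.388*d^3 + 9.2752*d^2 - 12.672*d + 8.2944)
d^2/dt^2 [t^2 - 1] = 2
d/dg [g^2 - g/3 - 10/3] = 2*g - 1/3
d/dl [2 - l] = -1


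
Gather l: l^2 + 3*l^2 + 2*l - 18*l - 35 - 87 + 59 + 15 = 4*l^2 - 16*l - 48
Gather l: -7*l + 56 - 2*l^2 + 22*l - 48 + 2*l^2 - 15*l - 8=0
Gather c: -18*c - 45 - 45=-18*c - 90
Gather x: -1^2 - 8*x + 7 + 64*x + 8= 56*x + 14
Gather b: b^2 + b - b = b^2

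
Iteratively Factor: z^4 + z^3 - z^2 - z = (z)*(z^3 + z^2 - z - 1) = z*(z + 1)*(z^2 - 1) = z*(z + 1)^2*(z - 1)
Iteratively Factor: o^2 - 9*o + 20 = (o - 5)*(o - 4)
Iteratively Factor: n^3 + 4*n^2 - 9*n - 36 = (n - 3)*(n^2 + 7*n + 12) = (n - 3)*(n + 4)*(n + 3)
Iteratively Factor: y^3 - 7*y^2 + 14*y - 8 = (y - 1)*(y^2 - 6*y + 8) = (y - 4)*(y - 1)*(y - 2)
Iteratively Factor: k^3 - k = (k)*(k^2 - 1) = k*(k + 1)*(k - 1)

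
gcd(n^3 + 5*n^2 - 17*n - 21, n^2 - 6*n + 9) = n - 3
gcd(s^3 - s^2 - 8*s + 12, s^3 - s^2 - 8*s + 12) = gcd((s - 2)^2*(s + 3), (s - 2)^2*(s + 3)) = s^3 - s^2 - 8*s + 12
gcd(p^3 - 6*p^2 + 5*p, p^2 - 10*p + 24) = 1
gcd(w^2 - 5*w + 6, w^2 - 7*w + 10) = w - 2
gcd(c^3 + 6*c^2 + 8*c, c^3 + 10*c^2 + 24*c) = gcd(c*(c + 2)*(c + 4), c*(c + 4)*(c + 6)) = c^2 + 4*c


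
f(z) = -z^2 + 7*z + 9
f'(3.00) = 1.00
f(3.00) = 21.00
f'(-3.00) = 13.00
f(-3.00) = -21.00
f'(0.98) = 5.04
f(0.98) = 14.90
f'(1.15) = 4.70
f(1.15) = 15.73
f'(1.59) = 3.82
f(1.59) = 17.60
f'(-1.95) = 10.90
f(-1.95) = -8.45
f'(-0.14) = 7.28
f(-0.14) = 8.00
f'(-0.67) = 8.34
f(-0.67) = 3.86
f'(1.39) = 4.22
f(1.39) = 16.80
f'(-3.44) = 13.88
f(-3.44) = -26.91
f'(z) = 7 - 2*z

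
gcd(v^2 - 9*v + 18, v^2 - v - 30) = v - 6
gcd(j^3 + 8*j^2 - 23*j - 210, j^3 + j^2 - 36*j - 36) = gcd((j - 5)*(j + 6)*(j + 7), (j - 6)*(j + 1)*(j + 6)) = j + 6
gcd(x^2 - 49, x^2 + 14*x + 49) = x + 7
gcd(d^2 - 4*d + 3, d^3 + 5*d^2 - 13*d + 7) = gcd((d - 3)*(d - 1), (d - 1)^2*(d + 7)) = d - 1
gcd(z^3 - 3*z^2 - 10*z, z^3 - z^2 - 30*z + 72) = 1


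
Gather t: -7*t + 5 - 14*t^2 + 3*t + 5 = -14*t^2 - 4*t + 10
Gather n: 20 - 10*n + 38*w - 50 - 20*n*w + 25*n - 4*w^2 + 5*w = n*(15 - 20*w) - 4*w^2 + 43*w - 30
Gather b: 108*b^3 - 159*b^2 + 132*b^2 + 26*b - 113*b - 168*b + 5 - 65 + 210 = 108*b^3 - 27*b^2 - 255*b + 150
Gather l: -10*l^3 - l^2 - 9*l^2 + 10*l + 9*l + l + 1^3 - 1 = -10*l^3 - 10*l^2 + 20*l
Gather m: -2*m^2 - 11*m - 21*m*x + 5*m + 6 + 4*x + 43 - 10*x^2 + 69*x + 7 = -2*m^2 + m*(-21*x - 6) - 10*x^2 + 73*x + 56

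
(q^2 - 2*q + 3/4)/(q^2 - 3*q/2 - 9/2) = (-4*q^2 + 8*q - 3)/(2*(-2*q^2 + 3*q + 9))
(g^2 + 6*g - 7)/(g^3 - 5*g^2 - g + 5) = (g + 7)/(g^2 - 4*g - 5)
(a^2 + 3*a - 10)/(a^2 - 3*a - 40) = (a - 2)/(a - 8)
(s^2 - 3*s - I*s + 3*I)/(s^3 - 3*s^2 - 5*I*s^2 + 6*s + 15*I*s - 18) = (s - I)/(s^2 - 5*I*s + 6)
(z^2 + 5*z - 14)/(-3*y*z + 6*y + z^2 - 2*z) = (-z - 7)/(3*y - z)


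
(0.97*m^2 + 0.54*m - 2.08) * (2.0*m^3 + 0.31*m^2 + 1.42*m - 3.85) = 1.94*m^5 + 1.3807*m^4 - 2.6152*m^3 - 3.6125*m^2 - 5.0326*m + 8.008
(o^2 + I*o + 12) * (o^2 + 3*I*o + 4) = o^4 + 4*I*o^3 + 13*o^2 + 40*I*o + 48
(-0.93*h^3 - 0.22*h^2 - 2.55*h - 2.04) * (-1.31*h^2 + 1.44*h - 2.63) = 1.2183*h^5 - 1.051*h^4 + 5.4696*h^3 - 0.421*h^2 + 3.7689*h + 5.3652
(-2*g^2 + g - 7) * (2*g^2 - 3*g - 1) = -4*g^4 + 8*g^3 - 15*g^2 + 20*g + 7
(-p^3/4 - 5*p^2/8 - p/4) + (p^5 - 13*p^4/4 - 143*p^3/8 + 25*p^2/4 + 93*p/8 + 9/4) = p^5 - 13*p^4/4 - 145*p^3/8 + 45*p^2/8 + 91*p/8 + 9/4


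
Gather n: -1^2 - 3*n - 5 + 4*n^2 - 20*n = 4*n^2 - 23*n - 6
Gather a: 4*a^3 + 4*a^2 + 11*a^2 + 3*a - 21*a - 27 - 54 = 4*a^3 + 15*a^2 - 18*a - 81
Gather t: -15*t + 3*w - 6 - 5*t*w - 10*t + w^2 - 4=t*(-5*w - 25) + w^2 + 3*w - 10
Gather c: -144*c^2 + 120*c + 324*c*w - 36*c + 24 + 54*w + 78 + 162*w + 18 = -144*c^2 + c*(324*w + 84) + 216*w + 120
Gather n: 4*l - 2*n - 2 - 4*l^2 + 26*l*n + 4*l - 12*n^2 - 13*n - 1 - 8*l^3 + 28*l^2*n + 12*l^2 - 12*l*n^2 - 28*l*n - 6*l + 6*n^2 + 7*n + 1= -8*l^3 + 8*l^2 + 2*l + n^2*(-12*l - 6) + n*(28*l^2 - 2*l - 8) - 2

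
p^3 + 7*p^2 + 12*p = p*(p + 3)*(p + 4)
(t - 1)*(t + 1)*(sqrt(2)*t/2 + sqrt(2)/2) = sqrt(2)*t^3/2 + sqrt(2)*t^2/2 - sqrt(2)*t/2 - sqrt(2)/2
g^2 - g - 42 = (g - 7)*(g + 6)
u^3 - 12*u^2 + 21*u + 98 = (u - 7)^2*(u + 2)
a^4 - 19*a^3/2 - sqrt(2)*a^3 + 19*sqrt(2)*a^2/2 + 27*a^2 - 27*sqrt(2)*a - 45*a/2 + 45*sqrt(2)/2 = (a - 5)*(a - 3)*(a - 3/2)*(a - sqrt(2))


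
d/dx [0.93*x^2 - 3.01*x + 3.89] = 1.86*x - 3.01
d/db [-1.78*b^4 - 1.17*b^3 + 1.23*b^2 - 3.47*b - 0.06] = -7.12*b^3 - 3.51*b^2 + 2.46*b - 3.47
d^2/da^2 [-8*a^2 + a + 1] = -16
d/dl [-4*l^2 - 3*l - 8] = -8*l - 3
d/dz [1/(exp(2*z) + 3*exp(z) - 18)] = (-2*exp(z) - 3)*exp(z)/(exp(2*z) + 3*exp(z) - 18)^2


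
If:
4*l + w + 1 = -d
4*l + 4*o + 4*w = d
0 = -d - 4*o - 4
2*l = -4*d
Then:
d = 4/9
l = -8/9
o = -10/9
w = 19/9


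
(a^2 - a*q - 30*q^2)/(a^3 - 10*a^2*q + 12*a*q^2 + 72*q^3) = (-a - 5*q)/(-a^2 + 4*a*q + 12*q^2)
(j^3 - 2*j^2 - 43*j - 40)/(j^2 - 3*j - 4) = (j^2 - 3*j - 40)/(j - 4)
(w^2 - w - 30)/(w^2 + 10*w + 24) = (w^2 - w - 30)/(w^2 + 10*w + 24)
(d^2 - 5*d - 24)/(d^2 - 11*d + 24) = (d + 3)/(d - 3)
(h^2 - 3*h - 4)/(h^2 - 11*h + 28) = (h + 1)/(h - 7)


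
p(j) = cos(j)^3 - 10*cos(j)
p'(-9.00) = -3.09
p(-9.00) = 8.35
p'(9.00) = 3.09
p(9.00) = 8.35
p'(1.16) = 8.73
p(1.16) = -3.93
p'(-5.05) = 9.12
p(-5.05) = -3.28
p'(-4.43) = 9.38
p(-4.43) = 2.76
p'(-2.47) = -5.08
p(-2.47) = 7.35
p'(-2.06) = -8.24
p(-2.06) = 4.60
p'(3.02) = 0.85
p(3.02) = 8.95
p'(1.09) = 8.30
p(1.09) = -4.53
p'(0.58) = 4.33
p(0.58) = -7.78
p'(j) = -3*sin(j)*cos(j)^2 + 10*sin(j)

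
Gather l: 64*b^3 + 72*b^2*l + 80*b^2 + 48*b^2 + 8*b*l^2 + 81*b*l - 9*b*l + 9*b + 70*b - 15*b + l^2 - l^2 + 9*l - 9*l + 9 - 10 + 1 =64*b^3 + 128*b^2 + 8*b*l^2 + 64*b + l*(72*b^2 + 72*b)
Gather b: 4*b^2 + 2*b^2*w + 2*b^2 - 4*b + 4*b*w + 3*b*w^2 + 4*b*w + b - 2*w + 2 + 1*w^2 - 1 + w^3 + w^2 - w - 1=b^2*(2*w + 6) + b*(3*w^2 + 8*w - 3) + w^3 + 2*w^2 - 3*w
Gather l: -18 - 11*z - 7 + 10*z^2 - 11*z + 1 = 10*z^2 - 22*z - 24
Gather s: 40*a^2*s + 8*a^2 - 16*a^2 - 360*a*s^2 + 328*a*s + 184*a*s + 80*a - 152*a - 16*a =-8*a^2 - 360*a*s^2 - 88*a + s*(40*a^2 + 512*a)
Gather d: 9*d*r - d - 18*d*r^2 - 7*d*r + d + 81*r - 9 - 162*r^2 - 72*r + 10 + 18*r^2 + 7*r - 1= d*(-18*r^2 + 2*r) - 144*r^2 + 16*r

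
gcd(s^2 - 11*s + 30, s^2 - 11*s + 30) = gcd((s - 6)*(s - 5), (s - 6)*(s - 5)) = s^2 - 11*s + 30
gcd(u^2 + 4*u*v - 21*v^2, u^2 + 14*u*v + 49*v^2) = u + 7*v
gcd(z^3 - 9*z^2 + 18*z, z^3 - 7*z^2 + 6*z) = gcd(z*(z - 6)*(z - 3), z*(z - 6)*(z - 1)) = z^2 - 6*z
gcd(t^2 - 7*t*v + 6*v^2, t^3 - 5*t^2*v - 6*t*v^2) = t - 6*v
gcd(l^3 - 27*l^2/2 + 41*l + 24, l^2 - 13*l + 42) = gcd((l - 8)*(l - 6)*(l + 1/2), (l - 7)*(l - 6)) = l - 6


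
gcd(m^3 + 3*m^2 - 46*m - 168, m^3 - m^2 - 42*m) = m^2 - m - 42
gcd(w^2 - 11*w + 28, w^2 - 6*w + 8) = w - 4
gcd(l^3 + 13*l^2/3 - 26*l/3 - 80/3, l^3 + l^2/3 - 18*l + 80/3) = l^2 + 7*l/3 - 40/3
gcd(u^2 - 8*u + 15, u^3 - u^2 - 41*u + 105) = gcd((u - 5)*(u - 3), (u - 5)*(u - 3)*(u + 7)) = u^2 - 8*u + 15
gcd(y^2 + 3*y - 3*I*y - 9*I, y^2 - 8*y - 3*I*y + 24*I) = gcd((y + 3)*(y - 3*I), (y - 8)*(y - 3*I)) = y - 3*I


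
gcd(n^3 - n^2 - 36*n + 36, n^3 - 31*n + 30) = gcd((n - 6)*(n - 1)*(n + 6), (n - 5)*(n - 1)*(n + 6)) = n^2 + 5*n - 6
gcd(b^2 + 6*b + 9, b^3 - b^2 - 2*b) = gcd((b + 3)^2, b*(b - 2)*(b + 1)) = 1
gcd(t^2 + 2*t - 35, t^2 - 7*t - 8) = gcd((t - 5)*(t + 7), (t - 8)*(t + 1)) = 1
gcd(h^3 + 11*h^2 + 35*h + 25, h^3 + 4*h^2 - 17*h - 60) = h + 5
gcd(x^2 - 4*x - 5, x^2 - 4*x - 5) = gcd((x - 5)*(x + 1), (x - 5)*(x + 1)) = x^2 - 4*x - 5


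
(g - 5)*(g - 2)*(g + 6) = g^3 - g^2 - 32*g + 60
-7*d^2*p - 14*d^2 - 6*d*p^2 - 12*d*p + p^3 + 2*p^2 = (-7*d + p)*(d + p)*(p + 2)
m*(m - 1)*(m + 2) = m^3 + m^2 - 2*m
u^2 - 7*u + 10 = (u - 5)*(u - 2)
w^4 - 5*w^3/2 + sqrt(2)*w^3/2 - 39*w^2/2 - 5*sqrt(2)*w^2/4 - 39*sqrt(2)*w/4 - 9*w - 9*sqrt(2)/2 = (w - 6)*(w + 1/2)*(w + 3)*(w + sqrt(2)/2)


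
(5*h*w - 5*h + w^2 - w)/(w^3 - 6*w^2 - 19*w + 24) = (5*h + w)/(w^2 - 5*w - 24)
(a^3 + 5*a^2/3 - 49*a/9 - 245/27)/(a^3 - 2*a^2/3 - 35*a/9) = (a + 7/3)/a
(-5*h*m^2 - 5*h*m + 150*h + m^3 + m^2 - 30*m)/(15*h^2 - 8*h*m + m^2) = (-m^2 - m + 30)/(3*h - m)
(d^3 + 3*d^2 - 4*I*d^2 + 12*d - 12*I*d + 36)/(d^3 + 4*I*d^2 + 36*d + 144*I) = (d^2 + d*(3 + 2*I) + 6*I)/(d^2 + 10*I*d - 24)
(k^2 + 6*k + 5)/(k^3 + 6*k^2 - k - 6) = (k + 5)/(k^2 + 5*k - 6)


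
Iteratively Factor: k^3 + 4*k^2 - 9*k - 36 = (k + 3)*(k^2 + k - 12) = (k + 3)*(k + 4)*(k - 3)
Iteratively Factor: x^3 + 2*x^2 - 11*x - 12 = (x + 4)*(x^2 - 2*x - 3) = (x + 1)*(x + 4)*(x - 3)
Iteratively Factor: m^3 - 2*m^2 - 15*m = (m)*(m^2 - 2*m - 15) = m*(m + 3)*(m - 5)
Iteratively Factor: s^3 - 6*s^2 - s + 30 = (s - 5)*(s^2 - s - 6) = (s - 5)*(s - 3)*(s + 2)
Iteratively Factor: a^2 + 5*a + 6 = (a + 2)*(a + 3)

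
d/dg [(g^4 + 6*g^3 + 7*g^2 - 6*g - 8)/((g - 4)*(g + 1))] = g*(2*g^2 - 7*g - 40)/(g^2 - 8*g + 16)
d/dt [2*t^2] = 4*t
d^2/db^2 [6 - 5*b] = 0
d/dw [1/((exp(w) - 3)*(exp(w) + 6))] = (-2*exp(w) - 3)*exp(w)/(exp(4*w) + 6*exp(3*w) - 27*exp(2*w) - 108*exp(w) + 324)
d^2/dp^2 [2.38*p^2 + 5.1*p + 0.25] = 4.76000000000000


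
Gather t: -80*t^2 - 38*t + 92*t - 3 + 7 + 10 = -80*t^2 + 54*t + 14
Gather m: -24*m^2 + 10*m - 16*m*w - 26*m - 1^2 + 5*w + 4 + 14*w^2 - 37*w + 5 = -24*m^2 + m*(-16*w - 16) + 14*w^2 - 32*w + 8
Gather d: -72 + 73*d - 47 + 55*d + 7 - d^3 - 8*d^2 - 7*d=-d^3 - 8*d^2 + 121*d - 112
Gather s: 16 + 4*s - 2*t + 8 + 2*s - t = 6*s - 3*t + 24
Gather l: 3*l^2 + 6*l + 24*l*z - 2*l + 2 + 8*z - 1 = 3*l^2 + l*(24*z + 4) + 8*z + 1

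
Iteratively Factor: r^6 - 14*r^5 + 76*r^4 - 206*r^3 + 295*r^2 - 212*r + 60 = (r - 1)*(r^5 - 13*r^4 + 63*r^3 - 143*r^2 + 152*r - 60) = (r - 3)*(r - 1)*(r^4 - 10*r^3 + 33*r^2 - 44*r + 20) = (r - 3)*(r - 1)^2*(r^3 - 9*r^2 + 24*r - 20) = (r - 3)*(r - 2)*(r - 1)^2*(r^2 - 7*r + 10) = (r - 5)*(r - 3)*(r - 2)*(r - 1)^2*(r - 2)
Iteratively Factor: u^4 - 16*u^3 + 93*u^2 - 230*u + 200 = (u - 4)*(u^3 - 12*u^2 + 45*u - 50) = (u - 5)*(u - 4)*(u^2 - 7*u + 10) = (u - 5)*(u - 4)*(u - 2)*(u - 5)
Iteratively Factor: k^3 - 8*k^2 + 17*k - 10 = (k - 2)*(k^2 - 6*k + 5) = (k - 5)*(k - 2)*(k - 1)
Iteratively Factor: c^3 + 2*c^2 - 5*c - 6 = (c + 3)*(c^2 - c - 2) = (c - 2)*(c + 3)*(c + 1)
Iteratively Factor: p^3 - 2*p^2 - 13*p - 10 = (p - 5)*(p^2 + 3*p + 2) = (p - 5)*(p + 2)*(p + 1)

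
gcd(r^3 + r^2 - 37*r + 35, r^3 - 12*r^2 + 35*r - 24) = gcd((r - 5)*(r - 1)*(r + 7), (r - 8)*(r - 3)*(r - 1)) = r - 1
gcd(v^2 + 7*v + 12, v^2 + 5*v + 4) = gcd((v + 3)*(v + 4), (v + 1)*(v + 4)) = v + 4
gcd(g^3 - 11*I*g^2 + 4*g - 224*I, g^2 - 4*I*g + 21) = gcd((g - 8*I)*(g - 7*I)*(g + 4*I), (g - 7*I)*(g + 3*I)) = g - 7*I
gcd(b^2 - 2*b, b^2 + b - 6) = b - 2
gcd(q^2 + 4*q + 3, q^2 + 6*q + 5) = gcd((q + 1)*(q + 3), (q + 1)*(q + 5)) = q + 1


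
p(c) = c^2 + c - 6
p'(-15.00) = -29.00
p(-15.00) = 204.00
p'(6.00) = 13.00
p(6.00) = 36.00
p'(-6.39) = -11.78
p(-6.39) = 28.44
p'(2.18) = 5.36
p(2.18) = 0.93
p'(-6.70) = -12.40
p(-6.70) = 32.19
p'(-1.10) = -1.20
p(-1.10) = -5.89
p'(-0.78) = -0.56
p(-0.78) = -6.17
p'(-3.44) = -5.88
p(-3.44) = 2.39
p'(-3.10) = -5.20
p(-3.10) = 0.51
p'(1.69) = 4.38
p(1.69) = -1.45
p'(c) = 2*c + 1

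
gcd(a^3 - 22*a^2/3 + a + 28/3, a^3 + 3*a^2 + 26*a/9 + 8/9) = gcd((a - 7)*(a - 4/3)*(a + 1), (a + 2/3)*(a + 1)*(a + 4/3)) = a + 1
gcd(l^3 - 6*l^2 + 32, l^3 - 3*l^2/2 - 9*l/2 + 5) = l + 2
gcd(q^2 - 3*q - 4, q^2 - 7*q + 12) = q - 4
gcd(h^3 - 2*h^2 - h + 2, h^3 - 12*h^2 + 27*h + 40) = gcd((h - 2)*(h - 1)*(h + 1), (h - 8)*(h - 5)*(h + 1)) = h + 1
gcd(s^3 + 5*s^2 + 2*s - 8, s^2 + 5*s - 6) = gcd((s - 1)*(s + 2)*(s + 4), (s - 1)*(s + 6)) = s - 1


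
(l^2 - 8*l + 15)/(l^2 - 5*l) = (l - 3)/l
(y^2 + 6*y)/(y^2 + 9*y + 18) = y/(y + 3)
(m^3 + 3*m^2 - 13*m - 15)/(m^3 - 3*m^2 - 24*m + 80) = (m^2 - 2*m - 3)/(m^2 - 8*m + 16)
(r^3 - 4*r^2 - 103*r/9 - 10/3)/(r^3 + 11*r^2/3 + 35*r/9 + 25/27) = 3*(r - 6)/(3*r + 5)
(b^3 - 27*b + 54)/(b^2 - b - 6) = (b^2 + 3*b - 18)/(b + 2)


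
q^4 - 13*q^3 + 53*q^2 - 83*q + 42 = (q - 7)*(q - 3)*(q - 2)*(q - 1)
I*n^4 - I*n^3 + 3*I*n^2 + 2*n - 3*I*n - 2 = (n - I)^2*(n + 2*I)*(I*n - I)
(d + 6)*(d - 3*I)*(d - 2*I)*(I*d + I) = I*d^4 + 5*d^3 + 7*I*d^3 + 35*d^2 + 30*d - 42*I*d - 36*I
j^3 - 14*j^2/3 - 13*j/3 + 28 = (j - 4)*(j - 3)*(j + 7/3)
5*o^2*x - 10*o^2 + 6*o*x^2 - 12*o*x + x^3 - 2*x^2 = (o + x)*(5*o + x)*(x - 2)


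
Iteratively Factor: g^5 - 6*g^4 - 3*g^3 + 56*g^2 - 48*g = (g - 4)*(g^4 - 2*g^3 - 11*g^2 + 12*g) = (g - 4)^2*(g^3 + 2*g^2 - 3*g) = g*(g - 4)^2*(g^2 + 2*g - 3) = g*(g - 4)^2*(g + 3)*(g - 1)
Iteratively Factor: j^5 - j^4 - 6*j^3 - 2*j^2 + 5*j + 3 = (j - 1)*(j^4 - 6*j^2 - 8*j - 3) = (j - 1)*(j + 1)*(j^3 - j^2 - 5*j - 3) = (j - 1)*(j + 1)^2*(j^2 - 2*j - 3) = (j - 3)*(j - 1)*(j + 1)^2*(j + 1)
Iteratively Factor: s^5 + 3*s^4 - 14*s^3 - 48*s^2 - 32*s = (s + 1)*(s^4 + 2*s^3 - 16*s^2 - 32*s) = (s + 1)*(s + 2)*(s^3 - 16*s) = s*(s + 1)*(s + 2)*(s^2 - 16) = s*(s - 4)*(s + 1)*(s + 2)*(s + 4)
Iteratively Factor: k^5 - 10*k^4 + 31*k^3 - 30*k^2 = (k)*(k^4 - 10*k^3 + 31*k^2 - 30*k) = k^2*(k^3 - 10*k^2 + 31*k - 30) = k^2*(k - 2)*(k^2 - 8*k + 15) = k^2*(k - 5)*(k - 2)*(k - 3)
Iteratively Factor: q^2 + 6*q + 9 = (q + 3)*(q + 3)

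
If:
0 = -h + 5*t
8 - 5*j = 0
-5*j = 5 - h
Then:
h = 13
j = 8/5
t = 13/5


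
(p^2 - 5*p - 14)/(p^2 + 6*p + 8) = (p - 7)/(p + 4)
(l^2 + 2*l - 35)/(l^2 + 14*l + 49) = (l - 5)/(l + 7)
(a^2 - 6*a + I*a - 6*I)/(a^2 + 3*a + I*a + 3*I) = (a - 6)/(a + 3)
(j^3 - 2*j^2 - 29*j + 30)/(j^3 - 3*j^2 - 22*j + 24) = (j + 5)/(j + 4)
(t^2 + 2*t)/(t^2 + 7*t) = (t + 2)/(t + 7)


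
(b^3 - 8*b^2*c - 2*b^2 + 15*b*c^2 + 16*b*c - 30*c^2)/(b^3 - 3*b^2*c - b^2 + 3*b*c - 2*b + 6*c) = (b - 5*c)/(b + 1)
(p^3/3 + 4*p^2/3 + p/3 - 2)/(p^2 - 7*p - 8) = (-p^3 - 4*p^2 - p + 6)/(3*(-p^2 + 7*p + 8))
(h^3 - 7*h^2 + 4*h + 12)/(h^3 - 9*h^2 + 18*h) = (h^2 - h - 2)/(h*(h - 3))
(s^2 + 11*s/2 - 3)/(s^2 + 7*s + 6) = (s - 1/2)/(s + 1)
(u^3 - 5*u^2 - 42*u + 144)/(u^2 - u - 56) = (u^2 + 3*u - 18)/(u + 7)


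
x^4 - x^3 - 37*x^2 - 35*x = x*(x - 7)*(x + 1)*(x + 5)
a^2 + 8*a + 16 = (a + 4)^2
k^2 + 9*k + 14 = (k + 2)*(k + 7)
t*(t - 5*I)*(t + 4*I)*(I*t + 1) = I*t^4 + 2*t^3 + 19*I*t^2 + 20*t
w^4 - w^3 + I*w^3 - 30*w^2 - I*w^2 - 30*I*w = w*(w - 6)*(w + 5)*(w + I)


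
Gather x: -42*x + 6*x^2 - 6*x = 6*x^2 - 48*x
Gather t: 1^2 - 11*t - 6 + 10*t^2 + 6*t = 10*t^2 - 5*t - 5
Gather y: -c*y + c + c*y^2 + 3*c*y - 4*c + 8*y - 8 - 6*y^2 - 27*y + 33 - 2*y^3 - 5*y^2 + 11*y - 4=-3*c - 2*y^3 + y^2*(c - 11) + y*(2*c - 8) + 21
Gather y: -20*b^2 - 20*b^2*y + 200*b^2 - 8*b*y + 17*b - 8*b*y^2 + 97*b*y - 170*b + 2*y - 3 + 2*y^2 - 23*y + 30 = 180*b^2 - 153*b + y^2*(2 - 8*b) + y*(-20*b^2 + 89*b - 21) + 27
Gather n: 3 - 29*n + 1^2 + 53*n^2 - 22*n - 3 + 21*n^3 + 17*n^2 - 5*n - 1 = 21*n^3 + 70*n^2 - 56*n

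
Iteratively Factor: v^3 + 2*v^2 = (v)*(v^2 + 2*v) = v^2*(v + 2)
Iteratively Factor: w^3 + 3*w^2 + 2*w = (w + 1)*(w^2 + 2*w) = w*(w + 1)*(w + 2)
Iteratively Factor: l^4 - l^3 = (l)*(l^3 - l^2) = l*(l - 1)*(l^2) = l^2*(l - 1)*(l)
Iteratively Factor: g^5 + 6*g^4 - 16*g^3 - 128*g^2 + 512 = (g + 4)*(g^4 + 2*g^3 - 24*g^2 - 32*g + 128) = (g + 4)^2*(g^3 - 2*g^2 - 16*g + 32) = (g - 4)*(g + 4)^2*(g^2 + 2*g - 8) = (g - 4)*(g + 4)^3*(g - 2)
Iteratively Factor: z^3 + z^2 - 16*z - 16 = (z - 4)*(z^2 + 5*z + 4) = (z - 4)*(z + 4)*(z + 1)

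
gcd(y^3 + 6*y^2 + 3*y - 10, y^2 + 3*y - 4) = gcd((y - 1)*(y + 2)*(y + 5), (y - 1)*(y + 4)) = y - 1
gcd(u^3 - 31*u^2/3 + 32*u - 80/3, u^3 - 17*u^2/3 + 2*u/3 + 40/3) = u - 5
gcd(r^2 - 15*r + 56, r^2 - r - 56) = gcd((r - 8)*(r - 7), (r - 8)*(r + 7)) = r - 8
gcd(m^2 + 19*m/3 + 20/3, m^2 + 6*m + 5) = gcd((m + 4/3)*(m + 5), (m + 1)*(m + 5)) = m + 5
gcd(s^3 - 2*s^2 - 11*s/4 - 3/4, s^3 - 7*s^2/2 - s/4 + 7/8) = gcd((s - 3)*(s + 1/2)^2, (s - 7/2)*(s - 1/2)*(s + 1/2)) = s + 1/2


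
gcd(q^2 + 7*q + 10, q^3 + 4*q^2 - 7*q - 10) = q + 5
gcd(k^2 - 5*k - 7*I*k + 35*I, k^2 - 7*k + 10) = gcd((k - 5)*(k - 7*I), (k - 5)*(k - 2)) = k - 5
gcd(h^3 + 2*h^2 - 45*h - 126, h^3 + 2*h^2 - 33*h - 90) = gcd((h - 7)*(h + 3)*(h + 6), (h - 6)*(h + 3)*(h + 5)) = h + 3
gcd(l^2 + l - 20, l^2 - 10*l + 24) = l - 4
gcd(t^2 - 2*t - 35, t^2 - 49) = t - 7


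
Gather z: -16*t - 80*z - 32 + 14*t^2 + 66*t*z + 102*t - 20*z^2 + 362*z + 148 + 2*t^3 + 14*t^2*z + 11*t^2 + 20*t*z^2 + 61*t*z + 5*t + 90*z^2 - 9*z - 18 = 2*t^3 + 25*t^2 + 91*t + z^2*(20*t + 70) + z*(14*t^2 + 127*t + 273) + 98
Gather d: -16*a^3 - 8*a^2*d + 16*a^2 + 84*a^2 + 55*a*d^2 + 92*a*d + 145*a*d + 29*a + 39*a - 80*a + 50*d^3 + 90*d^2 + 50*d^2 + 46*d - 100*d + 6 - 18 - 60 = -16*a^3 + 100*a^2 - 12*a + 50*d^3 + d^2*(55*a + 140) + d*(-8*a^2 + 237*a - 54) - 72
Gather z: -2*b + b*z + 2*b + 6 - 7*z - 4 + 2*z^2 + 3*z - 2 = 2*z^2 + z*(b - 4)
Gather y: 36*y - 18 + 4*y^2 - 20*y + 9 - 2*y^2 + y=2*y^2 + 17*y - 9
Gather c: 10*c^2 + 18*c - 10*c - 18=10*c^2 + 8*c - 18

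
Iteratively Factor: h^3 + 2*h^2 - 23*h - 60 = (h - 5)*(h^2 + 7*h + 12) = (h - 5)*(h + 3)*(h + 4)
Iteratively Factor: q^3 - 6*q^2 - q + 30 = (q - 3)*(q^2 - 3*q - 10) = (q - 3)*(q + 2)*(q - 5)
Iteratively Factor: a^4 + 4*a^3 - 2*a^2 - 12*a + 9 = (a - 1)*(a^3 + 5*a^2 + 3*a - 9) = (a - 1)^2*(a^2 + 6*a + 9) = (a - 1)^2*(a + 3)*(a + 3)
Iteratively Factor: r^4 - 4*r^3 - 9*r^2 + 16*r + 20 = (r - 2)*(r^3 - 2*r^2 - 13*r - 10) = (r - 2)*(r + 2)*(r^2 - 4*r - 5) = (r - 5)*(r - 2)*(r + 2)*(r + 1)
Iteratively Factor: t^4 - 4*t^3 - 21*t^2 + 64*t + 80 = (t + 4)*(t^3 - 8*t^2 + 11*t + 20) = (t + 1)*(t + 4)*(t^2 - 9*t + 20) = (t - 5)*(t + 1)*(t + 4)*(t - 4)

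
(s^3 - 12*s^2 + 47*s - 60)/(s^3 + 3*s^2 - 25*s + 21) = (s^2 - 9*s + 20)/(s^2 + 6*s - 7)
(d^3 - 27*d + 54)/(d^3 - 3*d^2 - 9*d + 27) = (d + 6)/(d + 3)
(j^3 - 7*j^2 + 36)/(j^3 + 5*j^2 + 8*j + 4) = (j^2 - 9*j + 18)/(j^2 + 3*j + 2)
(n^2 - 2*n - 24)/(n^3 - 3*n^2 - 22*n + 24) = 1/(n - 1)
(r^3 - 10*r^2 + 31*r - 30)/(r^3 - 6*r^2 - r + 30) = (r - 2)/(r + 2)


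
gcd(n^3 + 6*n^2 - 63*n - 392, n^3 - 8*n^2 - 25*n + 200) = n - 8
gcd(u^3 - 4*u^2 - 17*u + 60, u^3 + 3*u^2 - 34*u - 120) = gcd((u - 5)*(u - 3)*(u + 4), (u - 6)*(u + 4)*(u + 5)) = u + 4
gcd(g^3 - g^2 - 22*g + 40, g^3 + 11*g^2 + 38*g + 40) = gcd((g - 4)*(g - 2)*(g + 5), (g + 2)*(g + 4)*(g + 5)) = g + 5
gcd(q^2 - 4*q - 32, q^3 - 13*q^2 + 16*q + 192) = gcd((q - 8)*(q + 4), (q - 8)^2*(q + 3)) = q - 8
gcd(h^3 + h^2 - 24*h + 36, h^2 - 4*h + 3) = h - 3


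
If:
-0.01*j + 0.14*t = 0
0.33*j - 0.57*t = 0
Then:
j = 0.00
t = 0.00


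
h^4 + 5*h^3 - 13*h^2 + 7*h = h*(h - 1)^2*(h + 7)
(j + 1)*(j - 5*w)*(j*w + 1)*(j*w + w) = j^4*w^2 - 5*j^3*w^3 + 2*j^3*w^2 + j^3*w - 10*j^2*w^3 - 4*j^2*w^2 + 2*j^2*w - 5*j*w^3 - 10*j*w^2 + j*w - 5*w^2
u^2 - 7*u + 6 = (u - 6)*(u - 1)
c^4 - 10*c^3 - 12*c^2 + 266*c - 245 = (c - 7)^2*(c - 1)*(c + 5)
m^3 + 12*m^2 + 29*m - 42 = (m - 1)*(m + 6)*(m + 7)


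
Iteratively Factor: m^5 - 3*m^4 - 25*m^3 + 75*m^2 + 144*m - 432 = (m - 4)*(m^4 + m^3 - 21*m^2 - 9*m + 108) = (m - 4)*(m - 3)*(m^3 + 4*m^2 - 9*m - 36) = (m - 4)*(m - 3)^2*(m^2 + 7*m + 12) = (m - 4)*(m - 3)^2*(m + 4)*(m + 3)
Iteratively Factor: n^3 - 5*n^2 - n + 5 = (n - 5)*(n^2 - 1) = (n - 5)*(n + 1)*(n - 1)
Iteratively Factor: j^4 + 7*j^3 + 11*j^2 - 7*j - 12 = (j - 1)*(j^3 + 8*j^2 + 19*j + 12) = (j - 1)*(j + 1)*(j^2 + 7*j + 12) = (j - 1)*(j + 1)*(j + 4)*(j + 3)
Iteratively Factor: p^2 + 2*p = (p + 2)*(p)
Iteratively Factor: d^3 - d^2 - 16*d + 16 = (d - 1)*(d^2 - 16) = (d - 4)*(d - 1)*(d + 4)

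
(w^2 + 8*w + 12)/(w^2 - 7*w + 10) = (w^2 + 8*w + 12)/(w^2 - 7*w + 10)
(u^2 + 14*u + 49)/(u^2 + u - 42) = (u + 7)/(u - 6)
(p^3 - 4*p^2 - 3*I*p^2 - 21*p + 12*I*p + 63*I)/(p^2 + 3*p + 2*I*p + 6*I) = (p^2 - p*(7 + 3*I) + 21*I)/(p + 2*I)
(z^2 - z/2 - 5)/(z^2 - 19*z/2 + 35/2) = (z + 2)/(z - 7)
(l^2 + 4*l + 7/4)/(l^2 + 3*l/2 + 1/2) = (l + 7/2)/(l + 1)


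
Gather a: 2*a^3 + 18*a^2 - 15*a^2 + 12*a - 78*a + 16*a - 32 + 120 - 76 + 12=2*a^3 + 3*a^2 - 50*a + 24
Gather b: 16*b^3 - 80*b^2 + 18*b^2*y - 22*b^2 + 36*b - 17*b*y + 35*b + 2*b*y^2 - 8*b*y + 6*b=16*b^3 + b^2*(18*y - 102) + b*(2*y^2 - 25*y + 77)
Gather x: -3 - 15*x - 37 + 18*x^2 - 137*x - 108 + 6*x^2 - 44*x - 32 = 24*x^2 - 196*x - 180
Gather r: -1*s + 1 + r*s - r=r*(s - 1) - s + 1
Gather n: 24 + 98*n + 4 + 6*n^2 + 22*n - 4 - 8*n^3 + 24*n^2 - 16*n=-8*n^3 + 30*n^2 + 104*n + 24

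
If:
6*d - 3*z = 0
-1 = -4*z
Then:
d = 1/8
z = 1/4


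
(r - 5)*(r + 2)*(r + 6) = r^3 + 3*r^2 - 28*r - 60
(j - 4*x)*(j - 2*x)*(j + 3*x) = j^3 - 3*j^2*x - 10*j*x^2 + 24*x^3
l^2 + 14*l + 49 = (l + 7)^2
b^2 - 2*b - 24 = (b - 6)*(b + 4)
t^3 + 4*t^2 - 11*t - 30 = (t - 3)*(t + 2)*(t + 5)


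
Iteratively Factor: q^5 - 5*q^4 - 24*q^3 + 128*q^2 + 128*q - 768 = (q - 4)*(q^4 - q^3 - 28*q^2 + 16*q + 192) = (q - 4)*(q + 4)*(q^3 - 5*q^2 - 8*q + 48) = (q - 4)^2*(q + 4)*(q^2 - q - 12) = (q - 4)^3*(q + 4)*(q + 3)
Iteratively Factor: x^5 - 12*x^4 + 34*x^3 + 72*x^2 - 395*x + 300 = (x - 5)*(x^4 - 7*x^3 - x^2 + 67*x - 60) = (x - 5)*(x - 4)*(x^3 - 3*x^2 - 13*x + 15) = (x - 5)^2*(x - 4)*(x^2 + 2*x - 3) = (x - 5)^2*(x - 4)*(x + 3)*(x - 1)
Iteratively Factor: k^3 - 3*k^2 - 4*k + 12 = (k - 2)*(k^2 - k - 6) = (k - 3)*(k - 2)*(k + 2)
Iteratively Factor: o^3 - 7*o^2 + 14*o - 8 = (o - 4)*(o^2 - 3*o + 2) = (o - 4)*(o - 1)*(o - 2)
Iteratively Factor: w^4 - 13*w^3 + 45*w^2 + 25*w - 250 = (w - 5)*(w^3 - 8*w^2 + 5*w + 50) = (w - 5)*(w + 2)*(w^2 - 10*w + 25) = (w - 5)^2*(w + 2)*(w - 5)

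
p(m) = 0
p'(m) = 0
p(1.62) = 0.00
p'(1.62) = 0.00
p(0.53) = 0.00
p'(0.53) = 0.00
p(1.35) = 0.00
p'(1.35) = 0.00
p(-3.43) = 0.00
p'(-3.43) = 0.00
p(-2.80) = 0.00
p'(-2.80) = 0.00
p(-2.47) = 0.00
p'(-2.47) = 0.00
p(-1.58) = 0.00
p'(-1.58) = 0.00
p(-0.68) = 0.00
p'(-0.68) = 0.00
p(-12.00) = 0.00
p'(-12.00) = 0.00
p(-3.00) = 0.00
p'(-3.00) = 0.00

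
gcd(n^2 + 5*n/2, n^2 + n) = n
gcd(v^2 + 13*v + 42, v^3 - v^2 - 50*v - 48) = v + 6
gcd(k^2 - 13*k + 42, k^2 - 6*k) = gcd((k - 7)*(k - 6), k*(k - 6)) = k - 6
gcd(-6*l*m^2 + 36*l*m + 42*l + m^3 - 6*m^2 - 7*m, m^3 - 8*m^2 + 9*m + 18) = m + 1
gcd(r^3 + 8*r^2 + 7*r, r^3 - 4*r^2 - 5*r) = r^2 + r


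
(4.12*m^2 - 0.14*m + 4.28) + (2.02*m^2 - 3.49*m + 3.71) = 6.14*m^2 - 3.63*m + 7.99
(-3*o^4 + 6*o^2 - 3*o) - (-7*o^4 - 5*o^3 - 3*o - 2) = 4*o^4 + 5*o^3 + 6*o^2 + 2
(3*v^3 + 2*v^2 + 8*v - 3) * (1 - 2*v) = -6*v^4 - v^3 - 14*v^2 + 14*v - 3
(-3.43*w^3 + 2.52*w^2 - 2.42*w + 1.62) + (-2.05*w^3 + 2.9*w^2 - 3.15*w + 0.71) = -5.48*w^3 + 5.42*w^2 - 5.57*w + 2.33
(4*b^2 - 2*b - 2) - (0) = 4*b^2 - 2*b - 2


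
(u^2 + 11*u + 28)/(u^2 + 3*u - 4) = (u + 7)/(u - 1)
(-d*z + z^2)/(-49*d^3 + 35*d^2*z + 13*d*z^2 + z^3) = z/(49*d^2 + 14*d*z + z^2)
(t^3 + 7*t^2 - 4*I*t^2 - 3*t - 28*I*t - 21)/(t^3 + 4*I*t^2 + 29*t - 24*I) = (t + 7)/(t + 8*I)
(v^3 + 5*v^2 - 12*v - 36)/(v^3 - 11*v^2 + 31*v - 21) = (v^2 + 8*v + 12)/(v^2 - 8*v + 7)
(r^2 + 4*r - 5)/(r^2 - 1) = (r + 5)/(r + 1)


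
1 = 1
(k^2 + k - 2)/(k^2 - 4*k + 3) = (k + 2)/(k - 3)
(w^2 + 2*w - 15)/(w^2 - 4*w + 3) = (w + 5)/(w - 1)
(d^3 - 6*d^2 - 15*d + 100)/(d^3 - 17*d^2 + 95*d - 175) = (d + 4)/(d - 7)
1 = 1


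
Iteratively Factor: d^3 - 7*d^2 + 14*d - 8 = (d - 1)*(d^2 - 6*d + 8) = (d - 2)*(d - 1)*(d - 4)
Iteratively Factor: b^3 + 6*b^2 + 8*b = (b + 4)*(b^2 + 2*b) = (b + 2)*(b + 4)*(b)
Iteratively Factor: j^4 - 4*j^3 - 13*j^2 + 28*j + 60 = (j + 2)*(j^3 - 6*j^2 - j + 30) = (j - 5)*(j + 2)*(j^2 - j - 6) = (j - 5)*(j - 3)*(j + 2)*(j + 2)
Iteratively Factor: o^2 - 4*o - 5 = (o - 5)*(o + 1)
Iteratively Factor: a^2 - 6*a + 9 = (a - 3)*(a - 3)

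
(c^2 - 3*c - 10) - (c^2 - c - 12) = 2 - 2*c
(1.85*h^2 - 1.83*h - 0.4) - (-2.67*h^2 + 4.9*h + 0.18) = 4.52*h^2 - 6.73*h - 0.58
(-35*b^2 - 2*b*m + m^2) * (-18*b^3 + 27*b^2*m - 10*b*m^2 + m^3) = 630*b^5 - 909*b^4*m + 278*b^3*m^2 + 12*b^2*m^3 - 12*b*m^4 + m^5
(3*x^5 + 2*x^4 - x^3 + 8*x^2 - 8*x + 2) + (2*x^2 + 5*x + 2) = 3*x^5 + 2*x^4 - x^3 + 10*x^2 - 3*x + 4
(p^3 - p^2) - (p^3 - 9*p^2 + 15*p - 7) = 8*p^2 - 15*p + 7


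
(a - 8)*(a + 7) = a^2 - a - 56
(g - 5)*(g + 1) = g^2 - 4*g - 5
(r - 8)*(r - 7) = r^2 - 15*r + 56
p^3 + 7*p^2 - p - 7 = (p - 1)*(p + 1)*(p + 7)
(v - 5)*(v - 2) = v^2 - 7*v + 10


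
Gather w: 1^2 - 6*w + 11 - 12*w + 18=30 - 18*w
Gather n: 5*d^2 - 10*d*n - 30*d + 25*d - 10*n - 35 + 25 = 5*d^2 - 5*d + n*(-10*d - 10) - 10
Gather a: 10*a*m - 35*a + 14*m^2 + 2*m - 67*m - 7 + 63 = a*(10*m - 35) + 14*m^2 - 65*m + 56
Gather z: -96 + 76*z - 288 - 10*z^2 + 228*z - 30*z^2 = -40*z^2 + 304*z - 384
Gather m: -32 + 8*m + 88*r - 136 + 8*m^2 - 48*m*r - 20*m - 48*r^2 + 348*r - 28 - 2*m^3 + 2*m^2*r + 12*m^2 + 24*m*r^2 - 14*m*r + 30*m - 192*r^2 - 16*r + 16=-2*m^3 + m^2*(2*r + 20) + m*(24*r^2 - 62*r + 18) - 240*r^2 + 420*r - 180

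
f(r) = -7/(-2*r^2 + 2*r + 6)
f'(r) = -7*(4*r - 2)/(-2*r^2 + 2*r + 6)^2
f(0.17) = -1.11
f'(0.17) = 0.23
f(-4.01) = 0.20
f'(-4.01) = 0.11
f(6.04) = 0.13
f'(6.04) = -0.05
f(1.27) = -1.32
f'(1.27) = -0.76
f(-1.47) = 5.55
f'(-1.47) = 34.65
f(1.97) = -3.21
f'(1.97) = -8.68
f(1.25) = -1.30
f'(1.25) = -0.73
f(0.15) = -1.12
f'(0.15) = 0.25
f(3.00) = 1.17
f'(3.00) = -1.94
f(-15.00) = 0.01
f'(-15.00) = 0.00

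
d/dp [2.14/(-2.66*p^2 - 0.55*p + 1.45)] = (11.3848*p + 1.177)/(2.66*p^2 + 0.55*p - 1.45)^2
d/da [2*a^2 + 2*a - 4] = 4*a + 2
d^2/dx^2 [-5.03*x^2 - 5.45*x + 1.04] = -10.0600000000000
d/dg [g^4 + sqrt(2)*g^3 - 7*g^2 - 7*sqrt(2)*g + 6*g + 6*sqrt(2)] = 4*g^3 + 3*sqrt(2)*g^2 - 14*g - 7*sqrt(2) + 6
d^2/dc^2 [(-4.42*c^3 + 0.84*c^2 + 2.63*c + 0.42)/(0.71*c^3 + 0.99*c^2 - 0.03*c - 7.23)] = (7.06052400000002*c^6 + 7.389822*c^5 - 258.530454*c^4 + 7.12633199999992*c^3 + 194.745744*c^2 - 1260.46773*c + 92.690802)/(0.357911*c^9 + 1.497177*c^8 + 2.042244*c^7 - 10.090152*c^6 - 30.578094*c^5 - 20.331702*c^4 + 112.629636*c^3 + 155.230992*c^2 - 4.704561*c - 377.933067)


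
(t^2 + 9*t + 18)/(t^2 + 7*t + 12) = (t + 6)/(t + 4)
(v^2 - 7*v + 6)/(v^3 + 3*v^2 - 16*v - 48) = (v^2 - 7*v + 6)/(v^3 + 3*v^2 - 16*v - 48)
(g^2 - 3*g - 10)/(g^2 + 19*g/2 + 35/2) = 2*(g^2 - 3*g - 10)/(2*g^2 + 19*g + 35)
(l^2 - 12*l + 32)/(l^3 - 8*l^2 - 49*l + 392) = (l - 4)/(l^2 - 49)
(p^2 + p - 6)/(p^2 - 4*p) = (p^2 + p - 6)/(p*(p - 4))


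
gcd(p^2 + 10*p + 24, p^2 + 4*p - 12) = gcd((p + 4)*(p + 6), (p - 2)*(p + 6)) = p + 6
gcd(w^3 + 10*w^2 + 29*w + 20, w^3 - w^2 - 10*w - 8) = w + 1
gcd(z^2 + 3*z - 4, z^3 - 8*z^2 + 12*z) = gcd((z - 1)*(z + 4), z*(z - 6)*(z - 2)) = 1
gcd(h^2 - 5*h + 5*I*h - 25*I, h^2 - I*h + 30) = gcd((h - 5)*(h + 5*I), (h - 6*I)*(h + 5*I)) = h + 5*I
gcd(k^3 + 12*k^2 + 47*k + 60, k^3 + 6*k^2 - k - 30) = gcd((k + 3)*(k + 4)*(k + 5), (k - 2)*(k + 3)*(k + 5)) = k^2 + 8*k + 15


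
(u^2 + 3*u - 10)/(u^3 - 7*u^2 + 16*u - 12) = (u + 5)/(u^2 - 5*u + 6)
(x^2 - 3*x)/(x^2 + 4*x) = (x - 3)/(x + 4)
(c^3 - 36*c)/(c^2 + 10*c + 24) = c*(c - 6)/(c + 4)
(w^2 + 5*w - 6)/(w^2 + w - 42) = (w^2 + 5*w - 6)/(w^2 + w - 42)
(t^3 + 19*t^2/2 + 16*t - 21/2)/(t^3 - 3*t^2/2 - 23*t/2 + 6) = (t + 7)/(t - 4)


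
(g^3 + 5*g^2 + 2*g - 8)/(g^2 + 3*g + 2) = (g^2 + 3*g - 4)/(g + 1)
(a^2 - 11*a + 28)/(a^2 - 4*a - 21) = (a - 4)/(a + 3)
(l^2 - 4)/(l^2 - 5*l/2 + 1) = 2*(l + 2)/(2*l - 1)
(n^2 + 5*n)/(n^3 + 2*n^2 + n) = (n + 5)/(n^2 + 2*n + 1)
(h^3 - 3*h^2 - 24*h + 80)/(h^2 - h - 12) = (h^2 + h - 20)/(h + 3)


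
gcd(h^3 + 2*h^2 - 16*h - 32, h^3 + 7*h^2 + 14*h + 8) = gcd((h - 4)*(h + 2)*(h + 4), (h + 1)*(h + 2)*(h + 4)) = h^2 + 6*h + 8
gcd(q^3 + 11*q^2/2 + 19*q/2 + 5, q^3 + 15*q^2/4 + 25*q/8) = q + 5/2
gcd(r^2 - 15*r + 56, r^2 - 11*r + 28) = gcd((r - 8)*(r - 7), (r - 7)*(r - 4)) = r - 7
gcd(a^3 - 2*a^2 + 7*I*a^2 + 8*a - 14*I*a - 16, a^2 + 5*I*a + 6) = a - I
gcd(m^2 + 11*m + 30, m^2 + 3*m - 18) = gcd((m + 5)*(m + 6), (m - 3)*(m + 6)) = m + 6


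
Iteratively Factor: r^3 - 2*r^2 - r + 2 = (r - 2)*(r^2 - 1) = (r - 2)*(r - 1)*(r + 1)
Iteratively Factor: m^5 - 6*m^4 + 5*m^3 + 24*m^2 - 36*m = (m - 3)*(m^4 - 3*m^3 - 4*m^2 + 12*m) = m*(m - 3)*(m^3 - 3*m^2 - 4*m + 12) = m*(m - 3)*(m - 2)*(m^2 - m - 6) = m*(m - 3)*(m - 2)*(m + 2)*(m - 3)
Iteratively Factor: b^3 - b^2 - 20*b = (b + 4)*(b^2 - 5*b) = (b - 5)*(b + 4)*(b)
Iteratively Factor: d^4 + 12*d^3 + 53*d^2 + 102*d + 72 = (d + 3)*(d^3 + 9*d^2 + 26*d + 24) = (d + 3)*(d + 4)*(d^2 + 5*d + 6) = (d + 2)*(d + 3)*(d + 4)*(d + 3)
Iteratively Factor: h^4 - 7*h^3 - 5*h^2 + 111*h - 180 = (h - 3)*(h^3 - 4*h^2 - 17*h + 60) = (h - 3)^2*(h^2 - h - 20) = (h - 3)^2*(h + 4)*(h - 5)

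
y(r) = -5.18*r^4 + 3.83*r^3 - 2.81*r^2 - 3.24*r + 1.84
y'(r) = -20.72*r^3 + 11.49*r^2 - 5.62*r - 3.24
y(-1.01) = -7.09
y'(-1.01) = 35.50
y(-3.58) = -1049.17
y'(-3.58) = 1114.83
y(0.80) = -2.71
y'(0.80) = -10.99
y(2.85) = -283.31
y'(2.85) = -405.58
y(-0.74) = -0.41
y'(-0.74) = 15.61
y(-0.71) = 0.04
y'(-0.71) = 13.96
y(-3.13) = -630.16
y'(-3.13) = 762.28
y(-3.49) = -952.36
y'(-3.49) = 1037.10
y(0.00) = 1.84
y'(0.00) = -3.24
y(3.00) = -349.34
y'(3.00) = -476.13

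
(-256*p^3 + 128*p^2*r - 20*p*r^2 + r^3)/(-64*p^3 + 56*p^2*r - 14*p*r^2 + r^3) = (8*p - r)/(2*p - r)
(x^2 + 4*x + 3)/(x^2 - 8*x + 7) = (x^2 + 4*x + 3)/(x^2 - 8*x + 7)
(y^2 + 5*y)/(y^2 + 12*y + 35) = y/(y + 7)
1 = 1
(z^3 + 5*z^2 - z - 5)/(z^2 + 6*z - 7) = (z^2 + 6*z + 5)/(z + 7)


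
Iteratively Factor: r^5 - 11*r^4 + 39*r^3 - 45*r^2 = (r - 5)*(r^4 - 6*r^3 + 9*r^2) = (r - 5)*(r - 3)*(r^3 - 3*r^2) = r*(r - 5)*(r - 3)*(r^2 - 3*r) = r*(r - 5)*(r - 3)^2*(r)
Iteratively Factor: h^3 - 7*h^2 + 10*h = (h - 2)*(h^2 - 5*h) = (h - 5)*(h - 2)*(h)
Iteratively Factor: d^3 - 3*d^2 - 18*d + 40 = (d - 5)*(d^2 + 2*d - 8) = (d - 5)*(d + 4)*(d - 2)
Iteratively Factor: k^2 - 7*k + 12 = (k - 3)*(k - 4)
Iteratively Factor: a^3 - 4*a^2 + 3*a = (a - 1)*(a^2 - 3*a) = (a - 3)*(a - 1)*(a)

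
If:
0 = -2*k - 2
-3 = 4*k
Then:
No Solution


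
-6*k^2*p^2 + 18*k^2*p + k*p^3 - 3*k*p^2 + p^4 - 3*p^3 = p*(-2*k + p)*(3*k + p)*(p - 3)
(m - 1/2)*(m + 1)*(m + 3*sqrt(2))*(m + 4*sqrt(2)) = m^4 + m^3/2 + 7*sqrt(2)*m^3 + 7*sqrt(2)*m^2/2 + 47*m^2/2 - 7*sqrt(2)*m/2 + 12*m - 12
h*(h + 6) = h^2 + 6*h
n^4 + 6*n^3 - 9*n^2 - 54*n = n*(n - 3)*(n + 3)*(n + 6)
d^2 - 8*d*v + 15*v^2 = (d - 5*v)*(d - 3*v)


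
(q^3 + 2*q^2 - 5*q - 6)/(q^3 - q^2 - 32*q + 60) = (q^2 + 4*q + 3)/(q^2 + q - 30)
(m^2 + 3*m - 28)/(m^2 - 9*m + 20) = (m + 7)/(m - 5)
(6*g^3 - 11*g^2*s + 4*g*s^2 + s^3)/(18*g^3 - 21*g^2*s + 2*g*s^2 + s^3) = (-g + s)/(-3*g + s)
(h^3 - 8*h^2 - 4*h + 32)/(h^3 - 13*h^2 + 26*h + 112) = (h - 2)/(h - 7)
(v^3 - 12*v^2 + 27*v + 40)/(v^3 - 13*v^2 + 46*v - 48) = (v^2 - 4*v - 5)/(v^2 - 5*v + 6)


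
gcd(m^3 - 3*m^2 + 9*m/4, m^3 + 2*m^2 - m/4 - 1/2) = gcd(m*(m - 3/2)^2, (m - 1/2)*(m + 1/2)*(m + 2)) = 1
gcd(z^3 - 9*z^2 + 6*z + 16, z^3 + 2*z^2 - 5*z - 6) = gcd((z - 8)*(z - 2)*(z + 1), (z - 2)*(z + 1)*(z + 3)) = z^2 - z - 2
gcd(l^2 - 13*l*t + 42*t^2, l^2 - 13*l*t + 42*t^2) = l^2 - 13*l*t + 42*t^2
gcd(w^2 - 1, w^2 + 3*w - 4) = w - 1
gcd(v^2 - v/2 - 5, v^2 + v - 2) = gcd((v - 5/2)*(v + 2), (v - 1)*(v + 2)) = v + 2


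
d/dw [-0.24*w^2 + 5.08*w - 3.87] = 5.08 - 0.48*w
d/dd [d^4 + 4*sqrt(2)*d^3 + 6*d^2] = 4*d*(d^2 + 3*sqrt(2)*d + 3)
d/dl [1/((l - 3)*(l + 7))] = 2*(-l - 2)/(l^4 + 8*l^3 - 26*l^2 - 168*l + 441)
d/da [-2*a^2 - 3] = -4*a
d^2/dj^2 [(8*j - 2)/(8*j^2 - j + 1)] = 4*(12*(1 - 8*j)*(8*j^2 - j + 1) + (4*j - 1)*(16*j - 1)^2)/(8*j^2 - j + 1)^3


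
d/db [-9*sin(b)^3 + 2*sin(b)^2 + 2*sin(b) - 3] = (-27*sin(b)^2 + 4*sin(b) + 2)*cos(b)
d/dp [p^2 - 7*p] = 2*p - 7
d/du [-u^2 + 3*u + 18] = 3 - 2*u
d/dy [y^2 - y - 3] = 2*y - 1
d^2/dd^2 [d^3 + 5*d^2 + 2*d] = 6*d + 10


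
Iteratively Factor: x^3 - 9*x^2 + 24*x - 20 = (x - 5)*(x^2 - 4*x + 4) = (x - 5)*(x - 2)*(x - 2)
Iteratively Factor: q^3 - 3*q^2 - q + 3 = (q + 1)*(q^2 - 4*q + 3) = (q - 1)*(q + 1)*(q - 3)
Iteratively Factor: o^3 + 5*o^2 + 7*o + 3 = (o + 1)*(o^2 + 4*o + 3) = (o + 1)*(o + 3)*(o + 1)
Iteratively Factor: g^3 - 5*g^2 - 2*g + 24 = (g - 4)*(g^2 - g - 6) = (g - 4)*(g - 3)*(g + 2)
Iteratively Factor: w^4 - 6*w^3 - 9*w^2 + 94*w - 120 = (w - 3)*(w^3 - 3*w^2 - 18*w + 40) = (w - 3)*(w - 2)*(w^2 - w - 20) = (w - 3)*(w - 2)*(w + 4)*(w - 5)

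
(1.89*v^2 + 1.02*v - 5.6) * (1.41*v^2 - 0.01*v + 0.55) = 2.6649*v^4 + 1.4193*v^3 - 6.8667*v^2 + 0.617*v - 3.08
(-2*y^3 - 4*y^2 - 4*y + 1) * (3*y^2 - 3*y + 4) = -6*y^5 - 6*y^4 - 8*y^3 - y^2 - 19*y + 4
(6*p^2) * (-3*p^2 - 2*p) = -18*p^4 - 12*p^3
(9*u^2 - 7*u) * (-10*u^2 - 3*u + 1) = -90*u^4 + 43*u^3 + 30*u^2 - 7*u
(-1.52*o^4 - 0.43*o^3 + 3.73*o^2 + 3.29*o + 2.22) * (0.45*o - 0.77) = -0.684*o^5 + 0.9769*o^4 + 2.0096*o^3 - 1.3916*o^2 - 1.5343*o - 1.7094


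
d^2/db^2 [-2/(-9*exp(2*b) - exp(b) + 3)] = 2*(2*(18*exp(b) + 1)^2*exp(b) - (36*exp(b) + 1)*(9*exp(2*b) + exp(b) - 3))*exp(b)/(9*exp(2*b) + exp(b) - 3)^3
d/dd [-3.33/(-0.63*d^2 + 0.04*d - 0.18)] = (0.1332 - 4.1958*d)/(0.63*d^2 - 0.04*d + 0.18)^2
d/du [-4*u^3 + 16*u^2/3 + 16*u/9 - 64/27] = -12*u^2 + 32*u/3 + 16/9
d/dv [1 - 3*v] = -3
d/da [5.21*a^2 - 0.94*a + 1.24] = 10.42*a - 0.94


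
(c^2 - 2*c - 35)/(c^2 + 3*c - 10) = (c - 7)/(c - 2)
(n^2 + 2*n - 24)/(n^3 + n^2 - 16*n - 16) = (n + 6)/(n^2 + 5*n + 4)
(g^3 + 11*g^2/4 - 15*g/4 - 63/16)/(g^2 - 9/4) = (8*g^2 + 34*g + 21)/(4*(2*g + 3))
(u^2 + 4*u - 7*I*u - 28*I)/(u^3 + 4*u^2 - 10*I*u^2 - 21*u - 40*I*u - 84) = 1/(u - 3*I)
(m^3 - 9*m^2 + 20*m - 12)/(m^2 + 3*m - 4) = (m^2 - 8*m + 12)/(m + 4)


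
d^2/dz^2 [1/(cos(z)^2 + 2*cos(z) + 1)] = 2*(cos(z) - cos(2*z) + 2)/(cos(z) + 1)^4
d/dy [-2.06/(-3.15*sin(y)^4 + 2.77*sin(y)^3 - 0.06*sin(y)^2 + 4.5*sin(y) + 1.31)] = (-25.956*sin(y)^3 + 17.1186*sin(y)^2 - 0.2472*sin(y) + 9.27)*cos(y)/(-3.15*sin(y)^4 + 2.77*sin(y)^3 - 0.06*sin(y)^2 + 4.5*sin(y) + 1.31)^2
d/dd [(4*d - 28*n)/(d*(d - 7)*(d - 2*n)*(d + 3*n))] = 4*(d*(-d + 7*n)*(d - 7)*(d - 2*n) + d*(-d + 7*n)*(d - 7)*(d + 3*n) + d*(-d + 7*n)*(d - 2*n)*(d + 3*n) + d*(d - 7)*(d - 2*n)*(d + 3*n) + (-d + 7*n)*(d - 7)*(d - 2*n)*(d + 3*n))/(d^2*(d - 7)^2*(d - 2*n)^2*(d + 3*n)^2)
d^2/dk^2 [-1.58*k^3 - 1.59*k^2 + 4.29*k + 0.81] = -9.48*k - 3.18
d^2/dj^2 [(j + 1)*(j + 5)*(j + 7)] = 6*j + 26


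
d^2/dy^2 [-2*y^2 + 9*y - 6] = -4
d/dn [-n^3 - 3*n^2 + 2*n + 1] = -3*n^2 - 6*n + 2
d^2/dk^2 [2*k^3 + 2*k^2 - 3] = 12*k + 4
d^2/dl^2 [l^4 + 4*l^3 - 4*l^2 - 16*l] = 12*l^2 + 24*l - 8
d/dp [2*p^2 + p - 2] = 4*p + 1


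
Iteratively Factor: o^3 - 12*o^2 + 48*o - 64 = (o - 4)*(o^2 - 8*o + 16) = (o - 4)^2*(o - 4)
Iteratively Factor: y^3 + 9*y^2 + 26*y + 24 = (y + 3)*(y^2 + 6*y + 8) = (y + 2)*(y + 3)*(y + 4)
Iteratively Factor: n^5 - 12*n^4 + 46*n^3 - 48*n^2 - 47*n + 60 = (n - 5)*(n^4 - 7*n^3 + 11*n^2 + 7*n - 12) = (n - 5)*(n - 1)*(n^3 - 6*n^2 + 5*n + 12) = (n - 5)*(n - 3)*(n - 1)*(n^2 - 3*n - 4) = (n - 5)*(n - 4)*(n - 3)*(n - 1)*(n + 1)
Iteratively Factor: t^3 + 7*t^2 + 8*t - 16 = (t - 1)*(t^2 + 8*t + 16) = (t - 1)*(t + 4)*(t + 4)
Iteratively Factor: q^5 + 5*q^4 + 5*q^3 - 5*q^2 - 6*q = (q + 1)*(q^4 + 4*q^3 + q^2 - 6*q) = (q + 1)*(q + 2)*(q^3 + 2*q^2 - 3*q) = (q + 1)*(q + 2)*(q + 3)*(q^2 - q) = (q - 1)*(q + 1)*(q + 2)*(q + 3)*(q)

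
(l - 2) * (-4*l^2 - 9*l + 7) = -4*l^3 - l^2 + 25*l - 14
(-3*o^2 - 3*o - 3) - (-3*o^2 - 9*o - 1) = 6*o - 2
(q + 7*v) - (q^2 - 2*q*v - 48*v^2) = -q^2 + 2*q*v + q + 48*v^2 + 7*v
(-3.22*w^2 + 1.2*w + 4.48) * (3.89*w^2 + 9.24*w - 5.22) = -12.5258*w^4 - 25.0848*w^3 + 45.3236*w^2 + 35.1312*w - 23.3856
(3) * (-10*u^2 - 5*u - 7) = -30*u^2 - 15*u - 21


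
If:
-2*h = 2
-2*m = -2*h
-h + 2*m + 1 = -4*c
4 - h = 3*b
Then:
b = 5/3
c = 0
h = -1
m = -1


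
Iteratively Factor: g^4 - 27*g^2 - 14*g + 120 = (g - 5)*(g^3 + 5*g^2 - 2*g - 24) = (g - 5)*(g + 4)*(g^2 + g - 6) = (g - 5)*(g - 2)*(g + 4)*(g + 3)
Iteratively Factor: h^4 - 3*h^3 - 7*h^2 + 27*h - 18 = (h - 3)*(h^3 - 7*h + 6) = (h - 3)*(h + 3)*(h^2 - 3*h + 2) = (h - 3)*(h - 1)*(h + 3)*(h - 2)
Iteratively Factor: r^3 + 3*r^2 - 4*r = (r + 4)*(r^2 - r) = (r - 1)*(r + 4)*(r)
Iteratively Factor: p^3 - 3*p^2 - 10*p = (p - 5)*(p^2 + 2*p) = (p - 5)*(p + 2)*(p)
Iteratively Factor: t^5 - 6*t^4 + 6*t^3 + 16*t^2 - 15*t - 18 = (t - 2)*(t^4 - 4*t^3 - 2*t^2 + 12*t + 9) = (t - 3)*(t - 2)*(t^3 - t^2 - 5*t - 3) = (t - 3)^2*(t - 2)*(t^2 + 2*t + 1) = (t - 3)^2*(t - 2)*(t + 1)*(t + 1)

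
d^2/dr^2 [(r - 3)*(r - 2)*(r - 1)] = 6*r - 12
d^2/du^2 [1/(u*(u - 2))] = 2*(u^2 + u*(u - 2) + (u - 2)^2)/(u^3*(u - 2)^3)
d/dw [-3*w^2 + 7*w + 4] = 7 - 6*w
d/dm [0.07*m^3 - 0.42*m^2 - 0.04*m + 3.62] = 0.21*m^2 - 0.84*m - 0.04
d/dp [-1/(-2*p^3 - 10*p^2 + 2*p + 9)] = 2*(-3*p^2 - 10*p + 1)/(2*p^3 + 10*p^2 - 2*p - 9)^2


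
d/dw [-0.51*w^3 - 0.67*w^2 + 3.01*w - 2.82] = -1.53*w^2 - 1.34*w + 3.01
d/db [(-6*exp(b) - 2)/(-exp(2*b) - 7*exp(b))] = 2*(-3*exp(2*b) - 2*exp(b) - 7)*exp(-b)/(exp(2*b) + 14*exp(b) + 49)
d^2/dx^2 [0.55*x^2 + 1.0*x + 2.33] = 1.10000000000000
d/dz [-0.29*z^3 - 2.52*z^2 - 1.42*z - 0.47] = -0.87*z^2 - 5.04*z - 1.42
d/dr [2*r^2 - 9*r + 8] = 4*r - 9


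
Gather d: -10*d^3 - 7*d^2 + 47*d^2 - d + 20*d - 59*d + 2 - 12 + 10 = -10*d^3 + 40*d^2 - 40*d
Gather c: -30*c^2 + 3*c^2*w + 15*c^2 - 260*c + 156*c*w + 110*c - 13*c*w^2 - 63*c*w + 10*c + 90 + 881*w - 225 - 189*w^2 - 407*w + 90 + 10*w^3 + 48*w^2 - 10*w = c^2*(3*w - 15) + c*(-13*w^2 + 93*w - 140) + 10*w^3 - 141*w^2 + 464*w - 45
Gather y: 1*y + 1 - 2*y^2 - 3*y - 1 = -2*y^2 - 2*y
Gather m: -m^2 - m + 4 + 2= -m^2 - m + 6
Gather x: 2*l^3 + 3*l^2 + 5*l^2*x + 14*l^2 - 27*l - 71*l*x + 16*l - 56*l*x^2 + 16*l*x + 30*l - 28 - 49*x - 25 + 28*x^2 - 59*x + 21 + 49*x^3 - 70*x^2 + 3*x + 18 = 2*l^3 + 17*l^2 + 19*l + 49*x^3 + x^2*(-56*l - 42) + x*(5*l^2 - 55*l - 105) - 14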